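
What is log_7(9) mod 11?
8

Baby-step giant-step with step n = ⌈√11⌉ = 4.
Baby steps 7^j mod 11 (j:value) for j=0..3: 0:1, 1:7, 2:5, 3:2.
Giant-step multiplier: 7^(-4) ≡ 7^(10-4) = 7^6 ≡ 4 (mod 11).
Giant steps γ_i = 9·4^i mod 11: γ_0=9, γ_1=3, γ_2=1 (in table at j=0).
x = i·n + j = 2·4 + 0 = 8.
Check: 7^8 ≡ 9 (mod 11).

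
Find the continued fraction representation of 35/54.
[0; 1, 1, 1, 5, 3]

Euclidean algorithm steps:
35 = 0 × 54 + 35
54 = 1 × 35 + 19
35 = 1 × 19 + 16
19 = 1 × 16 + 3
16 = 5 × 3 + 1
3 = 3 × 1 + 0
Continued fraction: [0; 1, 1, 1, 5, 3]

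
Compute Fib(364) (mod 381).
288

Matrix identity: Q^n = [[F_(n+1), F_n], [F_n, F_(n-1)]] with Q = [[1,1],[1,0]].
n = 364 = 101101100₂. Square-and-multiply, entries mod 381:
Q^1 = [[1,1],[1,0]]
Q^2 = (Q^1)² = [[2,1],[1,1]]
Q^5 = (Q^2)²·Q = [[8,5],[5,3]]
Q^11 = (Q^5)²·Q = [[144,89],[89,55]]
Q^22 = (Q^11)² = [[82,185],[185,278]]
Q^45 = (Q^22)²·Q = [[107,182],[182,306]]
Q^91 = (Q^45)²·Q = [[105,377],[377,109]]
Q^182 = (Q^91)² = [[373,287],[287,86]]
Q^364 = (Q^182)² = [[137,288],[288,230]]
F_364 mod 381 = Q^364[0][1] = 288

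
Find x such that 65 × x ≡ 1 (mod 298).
243

gcd(65, 298) = 1, so the inverse exists.
Extended Euclidean algorithm on (298, 65):
298 = 4 × 65 + 38  ⟹  38 = (1)·298 + (-4)·65
65 = 1 × 38 + 27  ⟹  27 = (-1)·298 + (5)·65
38 = 1 × 27 + 11  ⟹  11 = (2)·298 + (-9)·65
27 = 2 × 11 + 5  ⟹  5 = (-5)·298 + (23)·65
11 = 2 × 5 + 1  ⟹  1 = (12)·298 + (-55)·65
So (-55)·65 ≡ 1 (mod 298), i.e. 65^(-1) ≡ -55 ≡ 243 (mod 298).
Check: 65 × 243 = 15795 ≡ 1 (mod 298)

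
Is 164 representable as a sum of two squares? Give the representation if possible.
8² + 10² (a=8, b=10)

Factorization: 164 = 2^2 × 41
By Fermat: n is sum of two squares iff every prime p ≡ 3 (mod 4) appears to even power.
All primes ≡ 3 (mod 4) appear to even power.
Search a = 0, 1, 2, … for 164 - a² a perfect square: first hit at a = 8: 164 - 64 = 100 = 10².
164 = 8² + 10² = 64 + 100 ✓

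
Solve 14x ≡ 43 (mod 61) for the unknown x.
x ≡ 51 (mod 61)

gcd(14, 61) = 1, which divides 43, so solutions exist.
Find 14^(-1) mod 61 by the extended Euclidean algorithm:
61 = 4 × 14 + 5  ⟹  5 = (1)·61 + (-4)·14
14 = 2 × 5 + 4  ⟹  4 = (-2)·61 + (9)·14
5 = 1 × 4 + 1  ⟹  1 = (3)·61 + (-13)·14
So (-13)·14 ≡ 1 (mod 61), i.e. 14^(-1) ≡ -13 ≡ 48 (mod 61).
x ≡ 48 × 43 = 2064 ≡ 51 (mod 61).
Check: 14 × 51 = 714 ≡ 43 (mod 61).
Unique solution: x ≡ 51 (mod 61)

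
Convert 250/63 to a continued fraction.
[3; 1, 30, 2]

Euclidean algorithm steps:
250 = 3 × 63 + 61
63 = 1 × 61 + 2
61 = 30 × 2 + 1
2 = 2 × 1 + 0
Continued fraction: [3; 1, 30, 2]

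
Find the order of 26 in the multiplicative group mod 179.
178

179 is prime, so ord(26) divides φ(179) = 178.
Divisors of 178: 1, 2, 89, 178.
Repeated squaring: 26^1 ≡ 26, 26^2 ≡ 139, 26^4 ≡ 168, 26^8 ≡ 121, 26^16 ≡ 142, 26^32 ≡ 116, 26^64 ≡ 31, 26^128 ≡ 66 (mod 179).
Test 26^d mod 179 for each divisor d in increasing order:
26^1 ≡ 26
26^2 ≡ 139
26^89 = 26^64·26^16·26^8·26^1 ≡ 178
26^178 = 26^128·26^32·26^16·26^2 ≡ 1  ← first divisor giving 1
The order is 178.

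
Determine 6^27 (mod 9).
0

Repeated squaring. Binary of 27 = 11011.
6^1 ≡ 6 (mod 9); 6^2 ≡ 0 (mod 9); 6^4 ≡ 0 (mod 9); 6^8 ≡ 0 (mod 9); 6^16 ≡ 0 (mod 9)
6^27 = 6^1 × 6^2 × 6^8 × 6^16 ≡ 0 (mod 9)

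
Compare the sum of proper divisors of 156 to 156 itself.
abundant

Proper divisors of 156: sum = 1 + 2 + 3 + 4 + 6 + 12 + 13 + 26 + 39 + 52 + 78 = 236
Since 236 > 156, 156 is abundant.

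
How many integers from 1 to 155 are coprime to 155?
120

155 = 5 × 31
φ(n) = n × ∏(1 - 1/p) for each prime p dividing n
φ(155) = 155 × (1 - 1/5) × (1 - 1/31) = 120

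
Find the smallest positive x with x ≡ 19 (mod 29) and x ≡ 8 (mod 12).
164

Using Chinese Remainder Theorem:
M = 29 × 12 = 348
M1 = 12, M2 = 29
y1 = 12^(-1) mod 29 = 17
y2 = 29^(-1) mod 12 = 5
x = (19×12×17 + 8×29×5) mod 348 = 164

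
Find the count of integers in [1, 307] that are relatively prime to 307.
306

307 = 307
φ(n) = n × ∏(1 - 1/p) for each prime p dividing n
φ(307) = 307 × (1 - 1/307) = 306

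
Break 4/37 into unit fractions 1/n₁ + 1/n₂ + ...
1/10 + 1/124 + 1/22940

Greedy algorithm:
4/37: ceiling(37/4) = 10, use 1/10
3/370: ceiling(370/3) = 124, use 1/124
1/22940: ceiling(22940/1) = 22940, use 1/22940
Result: 4/37 = 1/10 + 1/124 + 1/22940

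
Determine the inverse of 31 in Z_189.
61

gcd(31, 189) = 1, so the inverse exists.
Extended Euclidean algorithm on (189, 31):
189 = 6 × 31 + 3  ⟹  3 = (1)·189 + (-6)·31
31 = 10 × 3 + 1  ⟹  1 = (-10)·189 + (61)·31
So (61)·31 ≡ 1 (mod 189), i.e. 31^(-1) ≡ 61 (mod 189).
Check: 31 × 61 = 1891 ≡ 1 (mod 189)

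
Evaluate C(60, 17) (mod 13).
7

Using Lucas' theorem:
Write n=60 and k=17 in base 13:
n in base 13: [4, 8]
k in base 13: [1, 4]
C(60,17) mod 13 = ∏ C(n_i, k_i) mod 13
Digit binomials (mod 13): C(4,1) = 4; C(8,4) = 70 ≡ 5
Product: 4 × 5 = 20 ≡ 7 (mod 13)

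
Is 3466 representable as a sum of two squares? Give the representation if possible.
21² + 55² (a=21, b=55)

Factorization: 3466 = 2 × 1733
By Fermat: n is sum of two squares iff every prime p ≡ 3 (mod 4) appears to even power.
All primes ≡ 3 (mod 4) appear to even power.
Search a = 0, 1, 2, … for 3466 - a² a perfect square: first hit at a = 21: 3466 - 441 = 3025 = 55².
3466 = 21² + 55² = 441 + 3025 ✓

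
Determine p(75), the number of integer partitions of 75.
8118264

p(n) counts ways to write n as a sum of positive integers (order ignored).
Euler's pentagonal recurrence: p(k) = p(k-1) + p(k-2) - p(k-5) - p(k-7) + p(k-12) + p(k-15) - ... (offsets j(3j∓1)/2, signs ++--, p(0)=1, p(<0)=0).
DP table for k = 0..74: p(0)=1, p(1)=1, p(2)=2, p(3)=3, p(4)=5, p(5)=7, p(6)=11, p(7)=15, p(8)=22, p(9)=30, p(10)=42, p(11)=56, p(12)=77, p(13)=101, p(14)=135, p(15)=176, p(16)=231, p(17)=297, p(18)=385, p(19)=490, p(20)=627, p(21)=792, p(22)=1002, p(23)=1255, p(24)=1575, p(25)=1958, p(26)=2436, p(27)=3010, p(28)=3718, p(29)=4565, p(30)=5604, p(31)=6842, p(32)=8349, p(33)=10143, p(34)=12310, p(35)=14883, p(36)=17977, p(37)=21637, p(38)=26015, p(39)=31185, p(40)=37338, p(41)=44583, p(42)=53174, p(43)=63261, p(44)=75175, p(45)=89134, p(46)=105558, p(47)=124754, p(48)=147273, p(49)=173525, p(50)=204226, p(51)=239943, p(52)=281589, p(53)=329931, p(54)=386155, p(55)=451276, p(56)=526823, p(57)=614154, p(58)=715220, p(59)=831820, p(60)=966467, p(61)=1121505, p(62)=1300156, p(63)=1505499, p(64)=1741630, p(65)=2012558, p(66)=2323520, p(67)=2679689, p(68)=3087735, p(69)=3554345, p(70)=4087968, p(71)=4697205, p(72)=5392783, p(73)=6185689, p(74)=7089500.
Final step: p(75) = p(74) + p(73) - p(70) - p(68) + p(63) + p(60) - p(53) - p(49) + p(40) + p(35) - p(24) - p(18) + p(5)
= 7089500 + 6185689 - 4087968 - 3087735 + 1505499 + 966467 - 329931 - 173525 + 37338 + 14883 - 1575 - 385 + 7
= 8118264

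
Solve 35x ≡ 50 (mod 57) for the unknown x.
x ≡ 34 (mod 57)

gcd(35, 57) = 1, which divides 50, so solutions exist.
Find 35^(-1) mod 57 by the extended Euclidean algorithm:
57 = 1 × 35 + 22  ⟹  22 = (1)·57 + (-1)·35
35 = 1 × 22 + 13  ⟹  13 = (-1)·57 + (2)·35
22 = 1 × 13 + 9  ⟹  9 = (2)·57 + (-3)·35
13 = 1 × 9 + 4  ⟹  4 = (-3)·57 + (5)·35
9 = 2 × 4 + 1  ⟹  1 = (8)·57 + (-13)·35
So (-13)·35 ≡ 1 (mod 57), i.e. 35^(-1) ≡ -13 ≡ 44 (mod 57).
x ≡ 44 × 50 = 2200 ≡ 34 (mod 57).
Check: 35 × 34 = 1190 ≡ 50 (mod 57).
Unique solution: x ≡ 34 (mod 57)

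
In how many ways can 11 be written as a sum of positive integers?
56

p(n) counts ways to write n as a sum of positive integers (order ignored).
Euler's pentagonal recurrence: p(k) = p(k-1) + p(k-2) - p(k-5) - p(k-7) + p(k-12) + p(k-15) - ... (offsets j(3j∓1)/2, signs ++--, p(0)=1, p(<0)=0).
DP table for k = 0..10: p(0)=1, p(1)=1, p(2)=2, p(3)=3, p(4)=5, p(5)=7, p(6)=11, p(7)=15, p(8)=22, p(9)=30, p(10)=42.
Final step: p(11) = p(10) + p(9) - p(6) - p(4)
= 42 + 30 - 11 - 5
= 56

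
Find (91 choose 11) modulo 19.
16

Using Lucas' theorem:
Write n=91 and k=11 in base 19:
n in base 19: [4, 15]
k in base 19: [0, 11]
C(91,11) mod 19 = ∏ C(n_i, k_i) mod 19
Digit binomials (mod 19): C(4,0) = 1; C(15,11) = 1365 ≡ 16
Product: 1 × 16 = 16 ≡ 16 (mod 19)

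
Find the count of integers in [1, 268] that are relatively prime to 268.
132

268 = 2^2 × 67
φ(n) = n × ∏(1 - 1/p) for each prime p dividing n
φ(268) = 268 × (1 - 1/2) × (1 - 1/67) = 132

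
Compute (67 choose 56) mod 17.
16

Using Lucas' theorem:
Write n=67 and k=56 in base 17:
n in base 17: [3, 16]
k in base 17: [3, 5]
C(67,56) mod 17 = ∏ C(n_i, k_i) mod 17
Digit binomials (mod 17): C(3,3) = 1; C(16,5) = 4368 ≡ 16
Product: 1 × 16 = 16 ≡ 16 (mod 17)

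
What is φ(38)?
18

38 = 2 × 19
φ(n) = n × ∏(1 - 1/p) for each prime p dividing n
φ(38) = 38 × (1 - 1/2) × (1 - 1/19) = 18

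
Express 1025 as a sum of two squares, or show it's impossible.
1² + 32² (a=1, b=32)

Factorization: 1025 = 5^2 × 41
By Fermat: n is sum of two squares iff every prime p ≡ 3 (mod 4) appears to even power.
All primes ≡ 3 (mod 4) appear to even power.
Search a = 0, 1, 2, … for 1025 - a² a perfect square: first hit at a = 1: 1025 - 1 = 1024 = 32².
1025 = 1² + 32² = 1 + 1024 ✓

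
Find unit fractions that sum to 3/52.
1/18 + 1/468

Greedy algorithm:
3/52: ceiling(52/3) = 18, use 1/18
1/468: ceiling(468/1) = 468, use 1/468
Result: 3/52 = 1/18 + 1/468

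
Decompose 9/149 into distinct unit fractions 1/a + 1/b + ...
1/17 + 1/634 + 1/535308 + 1/429831446988

Greedy algorithm:
9/149: ceiling(149/9) = 17, use 1/17
4/2533: ceiling(2533/4) = 634, use 1/634
3/1605922: ceiling(1605922/3) = 535308, use 1/535308
1/429831446988: ceiling(429831446988/1) = 429831446988, use 1/429831446988
Result: 9/149 = 1/17 + 1/634 + 1/535308 + 1/429831446988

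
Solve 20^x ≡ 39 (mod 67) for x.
50

Baby-step giant-step with step n = ⌈√67⌉ = 9.
Baby steps 20^j mod 67 (j:value) for j=0..8: 0:1, 1:20, 2:65, 3:27, 4:4, 5:13, 6:59, 7:41, 8:16.
Giant-step multiplier: 20^(-9) ≡ 20^(66-9) = 20^57 ≡ 58 (mod 67).
Giant steps γ_i = 39·58^i mod 67: γ_0=39, γ_1=51, γ_2=10, γ_3=44, γ_4=6, γ_5=13 (in table at j=5).
x = i·n + j = 5·9 + 5 = 50.
Check: 20^50 ≡ 39 (mod 67).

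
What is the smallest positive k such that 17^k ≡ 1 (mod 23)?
22

23 is prime, so ord(17) divides φ(23) = 22.
Divisors of 22: 1, 2, 11, 22.
Repeated squaring: 17^1 ≡ 17, 17^2 ≡ 13, 17^4 ≡ 8, 17^8 ≡ 18, 17^16 ≡ 2 (mod 23).
Test 17^d mod 23 for each divisor d in increasing order:
17^1 ≡ 17
17^2 ≡ 13
17^11 = 17^8·17^2·17^1 ≡ 22
17^22 = 17^16·17^4·17^2 ≡ 1  ← first divisor giving 1
The order is 22.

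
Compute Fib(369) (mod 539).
155

Matrix identity: Q^n = [[F_(n+1), F_n], [F_n, F_(n-1)]] with Q = [[1,1],[1,0]].
n = 369 = 101110001₂. Square-and-multiply, entries mod 539:
Q^1 = [[1,1],[1,0]]
Q^2 = (Q^1)² = [[2,1],[1,1]]
Q^5 = (Q^2)²·Q = [[8,5],[5,3]]
Q^11 = (Q^5)²·Q = [[144,89],[89,55]]
Q^23 = (Q^11)²·Q = [[14,90],[90,463]]
Q^46 = (Q^23)² = [[211,349],[349,401]]
Q^92 = (Q^46)² = [[310,144],[144,166]]
Q^184 = (Q^92)² = [[412,91],[91,321]]
Q^369 = (Q^184)²·Q = [[22,155],[155,406]]
F_369 mod 539 = Q^369[0][1] = 155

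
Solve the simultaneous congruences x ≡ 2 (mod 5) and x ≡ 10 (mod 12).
22

Using Chinese Remainder Theorem:
M = 5 × 12 = 60
M1 = 12, M2 = 5
y1 = 12^(-1) mod 5 = 3
y2 = 5^(-1) mod 12 = 5
x = (2×12×3 + 10×5×5) mod 60 = 22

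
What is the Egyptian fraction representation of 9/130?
1/15 + 1/390

Greedy algorithm:
9/130: ceiling(130/9) = 15, use 1/15
1/390: ceiling(390/1) = 390, use 1/390
Result: 9/130 = 1/15 + 1/390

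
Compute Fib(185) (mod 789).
34

Matrix identity: Q^n = [[F_(n+1), F_n], [F_n, F_(n-1)]] with Q = [[1,1],[1,0]].
n = 185 = 10111001₂. Square-and-multiply, entries mod 789:
Q^1 = [[1,1],[1,0]]
Q^2 = (Q^1)² = [[2,1],[1,1]]
Q^5 = (Q^2)²·Q = [[8,5],[5,3]]
Q^11 = (Q^5)²·Q = [[144,89],[89,55]]
Q^23 = (Q^11)²·Q = [[606,253],[253,353]]
Q^46 = (Q^23)² = [[451,404],[404,47]]
Q^92 = (Q^46)² = [[521,786],[786,524]]
Q^185 = (Q^92)²·Q = [[55,34],[34,21]]
F_185 mod 789 = Q^185[0][1] = 34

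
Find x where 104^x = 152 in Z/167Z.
140

Baby-step giant-step with step n = ⌈√167⌉ = 13.
Baby steps 104^j mod 167 (j:value) for j=0..12: 0:1, 1:104, 2:128, 3:119, 4:18, 5:35, 6:133, 7:138, 8:157, 9:129, 10:56, 11:146, 12:154.
Giant-step multiplier: 104^(-13) ≡ 104^(166-13) = 104^153 ≡ 73 (mod 167).
Giant steps γ_i = 152·73^i mod 167: γ_0=152, γ_1=74, γ_2=58, γ_3=59, γ_4=132, γ_5=117, γ_6=24, γ_7=82, γ_8=141, γ_9=106, γ_10=56 (in table at j=10).
x = i·n + j = 10·13 + 10 = 140.
Check: 104^140 ≡ 152 (mod 167).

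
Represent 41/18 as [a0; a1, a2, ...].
[2; 3, 1, 1, 2]

Euclidean algorithm steps:
41 = 2 × 18 + 5
18 = 3 × 5 + 3
5 = 1 × 3 + 2
3 = 1 × 2 + 1
2 = 2 × 1 + 0
Continued fraction: [2; 3, 1, 1, 2]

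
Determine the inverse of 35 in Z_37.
18

gcd(35, 37) = 1, so the inverse exists.
Extended Euclidean algorithm on (37, 35):
37 = 1 × 35 + 2  ⟹  2 = (1)·37 + (-1)·35
35 = 17 × 2 + 1  ⟹  1 = (-17)·37 + (18)·35
So (18)·35 ≡ 1 (mod 37), i.e. 35^(-1) ≡ 18 (mod 37).
Check: 35 × 18 = 630 ≡ 1 (mod 37)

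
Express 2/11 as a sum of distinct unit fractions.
1/6 + 1/66

Greedy algorithm:
2/11: ceiling(11/2) = 6, use 1/6
1/66: ceiling(66/1) = 66, use 1/66
Result: 2/11 = 1/6 + 1/66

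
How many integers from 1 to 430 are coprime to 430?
168

430 = 2 × 5 × 43
φ(n) = n × ∏(1 - 1/p) for each prime p dividing n
φ(430) = 430 × (1 - 1/2) × (1 - 1/5) × (1 - 1/43) = 168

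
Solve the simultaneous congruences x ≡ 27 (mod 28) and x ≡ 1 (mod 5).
111

Using Chinese Remainder Theorem:
M = 28 × 5 = 140
M1 = 5, M2 = 28
y1 = 5^(-1) mod 28 = 17
y2 = 28^(-1) mod 5 = 2
x = (27×5×17 + 1×28×2) mod 140 = 111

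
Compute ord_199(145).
99

199 is prime, so ord(145) divides φ(199) = 198.
Divisors of 198: 1, 2, 3, 6, 9, 11, 18, 22, 33, 66, 99, 198.
Repeated squaring: 145^1 ≡ 145, 145^2 ≡ 130, 145^4 ≡ 184, 145^8 ≡ 26, 145^16 ≡ 79, 145^32 ≡ 72, 145^64 ≡ 10, 145^128 ≡ 100 (mod 199).
Test 145^d mod 199 for each divisor d in increasing order:
145^1 ≡ 145
145^2 ≡ 130
145^3 = 145^2·145^1 ≡ 144
145^6 = 145^4·145^2 ≡ 40
145^9 = 145^8·145^1 ≡ 188
145^11 = 145^8·145^2·145^1 ≡ 162
145^18 = 145^16·145^2 ≡ 121
145^22 = 145^16·145^4·145^2 ≡ 175
145^33 = 145^32·145^1 ≡ 92
145^66 = 145^64·145^2 ≡ 106
145^99 = 145^64·145^32·145^2·145^1 ≡ 1  ← first divisor giving 1
The order is 99.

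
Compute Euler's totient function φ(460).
176

460 = 2^2 × 5 × 23
φ(n) = n × ∏(1 - 1/p) for each prime p dividing n
φ(460) = 460 × (1 - 1/2) × (1 - 1/5) × (1 - 1/23) = 176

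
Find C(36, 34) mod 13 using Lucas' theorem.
6

Using Lucas' theorem:
Write n=36 and k=34 in base 13:
n in base 13: [2, 10]
k in base 13: [2, 8]
C(36,34) mod 13 = ∏ C(n_i, k_i) mod 13
Digit binomials (mod 13): C(2,2) = 1; C(10,8) = 45 ≡ 6
Product: 1 × 6 = 6 ≡ 6 (mod 13)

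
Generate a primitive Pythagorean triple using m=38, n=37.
(75, 2812, 2813)

Euclid's formula: a = m² - n², b = 2mn, c = m² + n²
m = 38, n = 37
a = 38² - 37² = 1444 - 1369 = 75
b = 2 × 38 × 37 = 2812
c = 38² + 37² = 1444 + 1369 = 2813
Verification: 75² + 2812² = 5625 + 7907344 = 7912969 = 2813² ✓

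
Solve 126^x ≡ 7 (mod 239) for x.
31

Baby-step giant-step with step n = ⌈√239⌉ = 16.
Baby steps 126^j mod 239 (j:value) for j=0..15: 0:1, 1:126, 2:102, 3:185, 4:127, 5:228, 6:48, 7:73, 8:116, 9:37, 10:121, 11:189, 12:153, 13:158, 14:71, 15:103.
Giant-step multiplier: 126^(-16) ≡ 126^(238-16) = 126^222 ≡ 83 (mod 239).
Giant steps γ_i = 7·83^i mod 239: γ_0=7, γ_1=103 (in table at j=15).
x = i·n + j = 1·16 + 15 = 31.
Check: 126^31 ≡ 7 (mod 239).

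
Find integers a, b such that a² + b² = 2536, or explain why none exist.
6² + 50² (a=6, b=50)

Factorization: 2536 = 2^3 × 317
By Fermat: n is sum of two squares iff every prime p ≡ 3 (mod 4) appears to even power.
All primes ≡ 3 (mod 4) appear to even power.
Search a = 0, 1, 2, … for 2536 - a² a perfect square: first hit at a = 6: 2536 - 36 = 2500 = 50².
2536 = 6² + 50² = 36 + 2500 ✓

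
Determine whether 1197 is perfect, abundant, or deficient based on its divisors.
deficient

Proper divisors of 1197: sum = 1 + 3 + 7 + 9 + 19 + 21 + 57 + 63 + 133 + 171 + 399 = 883
Since 883 < 1197, 1197 is deficient.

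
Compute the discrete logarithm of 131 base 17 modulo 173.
17

Baby-step giant-step with step n = ⌈√173⌉ = 14.
Baby steps 17^j mod 173 (j:value) for j=0..13: 0:1, 1:17, 2:116, 3:69, 4:135, 5:46, 6:90, 7:146, 8:60, 9:155, 10:40, 11:161, 12:142, 13:165.
Giant-step multiplier: 17^(-14) ≡ 17^(172-14) = 17^158 ≡ 159 (mod 173).
Giant steps γ_i = 131·159^i mod 173: γ_0=131, γ_1=69 (in table at j=3).
x = i·n + j = 1·14 + 3 = 17.
Check: 17^17 ≡ 131 (mod 173).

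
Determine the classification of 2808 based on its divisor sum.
abundant

Proper divisors of 2808: sum = 1 + 2 + 3 + 4 + 6 + 8 + 9 + 12 + ... + 468 + 702 + 936 + 1404 (31 divisors) = 5592
Since 5592 > 2808, 2808 is abundant.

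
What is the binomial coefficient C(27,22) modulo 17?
14

Using Lucas' theorem:
Write n=27 and k=22 in base 17:
n in base 17: [1, 10]
k in base 17: [1, 5]
C(27,22) mod 17 = ∏ C(n_i, k_i) mod 17
Digit binomials (mod 17): C(1,1) = 1; C(10,5) = 252 ≡ 14
Product: 1 × 14 = 14 ≡ 14 (mod 17)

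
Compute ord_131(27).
65

131 is prime, so ord(27) divides φ(131) = 130.
Divisors of 130: 1, 2, 5, 10, 13, 26, 65, 130.
Repeated squaring: 27^1 ≡ 27, 27^2 ≡ 74, 27^4 ≡ 105, 27^8 ≡ 21, 27^16 ≡ 48, 27^32 ≡ 77, 27^64 ≡ 34, 27^128 ≡ 108 (mod 131).
Test 27^d mod 131 for each divisor d in increasing order:
27^1 ≡ 27
27^2 ≡ 74
27^5 = 27^4·27^1 ≡ 84
27^10 = 27^8·27^2 ≡ 113
27^13 = 27^8·27^4·27^1 ≡ 61
27^26 = 27^16·27^8·27^2 ≡ 53
27^65 = 27^64·27^1 ≡ 1  ← first divisor giving 1
The order is 65.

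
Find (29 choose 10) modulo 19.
1

Using Lucas' theorem:
Write n=29 and k=10 in base 19:
n in base 19: [1, 10]
k in base 19: [0, 10]
C(29,10) mod 19 = ∏ C(n_i, k_i) mod 19
Digit binomials (mod 19): C(1,0) = 1; C(10,10) = 1
Product: 1 × 1 = 1 ≡ 1 (mod 19)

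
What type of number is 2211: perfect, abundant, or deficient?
deficient

Proper divisors of 2211: sum = 1 + 3 + 11 + 33 + 67 + 201 + 737 = 1053
Since 1053 < 2211, 2211 is deficient.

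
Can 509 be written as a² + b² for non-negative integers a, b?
5² + 22² (a=5, b=22)

Factorization: 509 = 509
By Fermat: n is sum of two squares iff every prime p ≡ 3 (mod 4) appears to even power.
All primes ≡ 3 (mod 4) appear to even power.
Search a = 0, 1, 2, … for 509 - a² a perfect square: first hit at a = 5: 509 - 25 = 484 = 22².
509 = 5² + 22² = 25 + 484 ✓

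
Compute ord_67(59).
11

67 is prime, so ord(59) divides φ(67) = 66.
Divisors of 66: 1, 2, 3, 6, 11, 22, 33, 66.
Repeated squaring: 59^1 ≡ 59, 59^2 ≡ 64, 59^4 ≡ 9, 59^8 ≡ 14, 59^16 ≡ 62, 59^32 ≡ 25, 59^64 ≡ 22 (mod 67).
Test 59^d mod 67 for each divisor d in increasing order:
59^1 ≡ 59
59^2 ≡ 64
59^3 = 59^2·59^1 ≡ 24
59^6 = 59^4·59^2 ≡ 40
59^11 = 59^8·59^2·59^1 ≡ 1  ← first divisor giving 1
The order is 11.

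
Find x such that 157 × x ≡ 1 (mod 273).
40

gcd(157, 273) = 1, so the inverse exists.
Extended Euclidean algorithm on (273, 157):
273 = 1 × 157 + 116  ⟹  116 = (1)·273 + (-1)·157
157 = 1 × 116 + 41  ⟹  41 = (-1)·273 + (2)·157
116 = 2 × 41 + 34  ⟹  34 = (3)·273 + (-5)·157
41 = 1 × 34 + 7  ⟹  7 = (-4)·273 + (7)·157
34 = 4 × 7 + 6  ⟹  6 = (19)·273 + (-33)·157
7 = 1 × 6 + 1  ⟹  1 = (-23)·273 + (40)·157
So (40)·157 ≡ 1 (mod 273), i.e. 157^(-1) ≡ 40 (mod 273).
Check: 157 × 40 = 6280 ≡ 1 (mod 273)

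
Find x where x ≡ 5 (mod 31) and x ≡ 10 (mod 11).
98

Using Chinese Remainder Theorem:
M = 31 × 11 = 341
M1 = 11, M2 = 31
y1 = 11^(-1) mod 31 = 17
y2 = 31^(-1) mod 11 = 5
x = (5×11×17 + 10×31×5) mod 341 = 98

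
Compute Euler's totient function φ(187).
160

187 = 11 × 17
φ(n) = n × ∏(1 - 1/p) for each prime p dividing n
φ(187) = 187 × (1 - 1/11) × (1 - 1/17) = 160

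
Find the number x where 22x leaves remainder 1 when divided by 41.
28

gcd(22, 41) = 1, so the inverse exists.
Extended Euclidean algorithm on (41, 22):
41 = 1 × 22 + 19  ⟹  19 = (1)·41 + (-1)·22
22 = 1 × 19 + 3  ⟹  3 = (-1)·41 + (2)·22
19 = 6 × 3 + 1  ⟹  1 = (7)·41 + (-13)·22
So (-13)·22 ≡ 1 (mod 41), i.e. 22^(-1) ≡ -13 ≡ 28 (mod 41).
Check: 22 × 28 = 616 ≡ 1 (mod 41)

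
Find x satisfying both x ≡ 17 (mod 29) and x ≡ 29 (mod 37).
510

Using Chinese Remainder Theorem:
M = 29 × 37 = 1073
M1 = 37, M2 = 29
y1 = 37^(-1) mod 29 = 11
y2 = 29^(-1) mod 37 = 23
x = (17×37×11 + 29×29×23) mod 1073 = 510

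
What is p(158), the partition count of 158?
88751778802

p(n) counts ways to write n as a sum of positive integers (order ignored).
Euler's pentagonal recurrence: p(k) = p(k-1) + p(k-2) - p(k-5) - p(k-7) + p(k-12) + p(k-15) - ... (offsets j(3j∓1)/2, signs ++--, p(0)=1, p(<0)=0).
DP table for k = 0..157: p(0)=1, p(1)=1, p(2)=2, p(3)=3, p(4)=5, p(5)=7, p(6)=11, p(7)=15, p(8)=22, p(9)=30, p(10)=42, p(11)=56, p(12)=77, p(13)=101, p(14)=135, p(15)=176, p(16)=231, p(17)=297, p(18)=385, p(19)=490, p(20)=627, p(21)=792, p(22)=1002, p(23)=1255, p(24)=1575, p(25)=1958, p(26)=2436, p(27)=3010, p(28)=3718, p(29)=4565, p(30)=5604, p(31)=6842, p(32)=8349, p(33)=10143, p(34)=12310, p(35)=14883, p(36)=17977, p(37)=21637, p(38)=26015, p(39)=31185, p(40)=37338, p(41)=44583, p(42)=53174, p(43)=63261, p(44)=75175, p(45)=89134, p(46)=105558, p(47)=124754, p(48)=147273, p(49)=173525, p(50)=204226, p(51)=239943, p(52)=281589, p(53)=329931, p(54)=386155, p(55)=451276, p(56)=526823, p(57)=614154, p(58)=715220, p(59)=831820, p(60)=966467, p(61)=1121505, p(62)=1300156, p(63)=1505499, p(64)=1741630, p(65)=2012558, p(66)=2323520, p(67)=2679689, p(68)=3087735, p(69)=3554345, p(70)=4087968, p(71)=4697205, p(72)=5392783, p(73)=6185689, p(74)=7089500, p(75)=8118264, p(76)=9289091, p(77)=10619863, p(78)=12132164, p(79)=13848650, p(80)=15796476, p(81)=18004327, p(82)=20506255, p(83)=23338469, p(84)=26543660, p(85)=30167357, p(86)=34262962, p(87)=38887673, p(88)=44108109, p(89)=49995925, p(90)=56634173, p(91)=64112359, p(92)=72533807, p(93)=82010177, p(94)=92669720, p(95)=104651419, p(96)=118114304, p(97)=133230930, p(98)=150198136, p(99)=169229875, p(100)=190569292, p(101)=214481126, p(102)=241265379, p(103)=271248950, p(104)=304801365, p(105)=342325709, p(106)=384276336, p(107)=431149389, p(108)=483502844, p(109)=541946240, p(110)=607163746, p(111)=679903203, p(112)=761002156, p(113)=851376628, p(114)=952050665, p(115)=1064144451, p(116)=1188908248, p(117)=1327710076, p(118)=1482074143, p(119)=1653668665, p(120)=1844349560, p(121)=2056148051, p(122)=2291320912, p(123)=2552338241, p(124)=2841940500, p(125)=3163127352, p(126)=3519222692, p(127)=3913864295, p(128)=4351078600, p(129)=4835271870, p(130)=5371315400, p(131)=5964539504, p(132)=6620830889, p(133)=7346629512, p(134)=8149040695, p(135)=9035836076, p(136)=10015581680, p(137)=11097645016, p(138)=12292341831, p(139)=13610949895, p(140)=15065878135, p(141)=16670689208, p(142)=18440293320, p(143)=20390982757, p(144)=22540654445, p(145)=24908858009, p(146)=27517052599, p(147)=30388671978, p(148)=33549419497, p(149)=37027355200, p(150)=40853235313, p(151)=45060624582, p(152)=49686288421, p(153)=54770336324, p(154)=60356673280, p(155)=66493182097, p(156)=73232243759, p(157)=80630964769.
Final step: p(158) = p(157) + p(156) - p(153) - p(151) + p(146) + p(143) - p(136) - p(132) + p(123) + p(118) - p(107) - p(101) + p(88) + p(81) - p(66) - p(58) + p(41) + p(32) - p(13) - p(3)
= 80630964769 + 73232243759 - 54770336324 - 45060624582 + 27517052599 + 20390982757 - 10015581680 - 6620830889 + 2552338241 + 1482074143 - 431149389 - 214481126 + 44108109 + 18004327 - 2323520 - 715220 + 44583 + 8349 - 101 - 3
= 88751778802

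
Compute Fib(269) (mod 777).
590

Matrix identity: Q^n = [[F_(n+1), F_n], [F_n, F_(n-1)]] with Q = [[1,1],[1,0]].
n = 269 = 100001101₂. Square-and-multiply, entries mod 777:
Q^1 = [[1,1],[1,0]]
Q^2 = (Q^1)² = [[2,1],[1,1]]
Q^4 = (Q^2)² = [[5,3],[3,2]]
Q^8 = (Q^4)² = [[34,21],[21,13]]
Q^16 = (Q^8)² = [[43,210],[210,610]]
Q^33 = (Q^16)²·Q = [[484,106],[106,378]]
Q^67 = (Q^33)²·Q = [[423,737],[737,463]]
Q^134 = (Q^67)² = [[265,302],[302,740]]
Q^269 = (Q^134)²·Q = [[293,590],[590,480]]
F_269 mod 777 = Q^269[0][1] = 590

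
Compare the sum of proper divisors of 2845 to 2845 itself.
deficient

Proper divisors of 2845: sum = 1 + 5 + 569 = 575
Since 575 < 2845, 2845 is deficient.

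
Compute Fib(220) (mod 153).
3

Matrix identity: Q^n = [[F_(n+1), F_n], [F_n, F_(n-1)]] with Q = [[1,1],[1,0]].
n = 220 = 11011100₂. Square-and-multiply, entries mod 153:
Q^1 = [[1,1],[1,0]]
Q^3 = (Q^1)²·Q = [[3,2],[2,1]]
Q^6 = (Q^3)² = [[13,8],[8,5]]
Q^13 = (Q^6)²·Q = [[71,80],[80,144]]
Q^27 = (Q^13)²·Q = [[30,119],[119,64]]
Q^55 = (Q^27)²·Q = [[84,67],[67,17]]
Q^110 = (Q^55)² = [[70,35],[35,35]]
Q^220 = (Q^110)² = [[5,3],[3,2]]
F_220 mod 153 = Q^220[0][1] = 3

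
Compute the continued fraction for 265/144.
[1; 1, 5, 3, 1, 5]

Euclidean algorithm steps:
265 = 1 × 144 + 121
144 = 1 × 121 + 23
121 = 5 × 23 + 6
23 = 3 × 6 + 5
6 = 1 × 5 + 1
5 = 5 × 1 + 0
Continued fraction: [1; 1, 5, 3, 1, 5]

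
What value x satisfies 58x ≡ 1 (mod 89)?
66

gcd(58, 89) = 1, so the inverse exists.
Extended Euclidean algorithm on (89, 58):
89 = 1 × 58 + 31  ⟹  31 = (1)·89 + (-1)·58
58 = 1 × 31 + 27  ⟹  27 = (-1)·89 + (2)·58
31 = 1 × 27 + 4  ⟹  4 = (2)·89 + (-3)·58
27 = 6 × 4 + 3  ⟹  3 = (-13)·89 + (20)·58
4 = 1 × 3 + 1  ⟹  1 = (15)·89 + (-23)·58
So (-23)·58 ≡ 1 (mod 89), i.e. 58^(-1) ≡ -23 ≡ 66 (mod 89).
Check: 58 × 66 = 3828 ≡ 1 (mod 89)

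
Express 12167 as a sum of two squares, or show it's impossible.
Not possible

Factorization: 12167 = 23^3
By Fermat: n is sum of two squares iff every prime p ≡ 3 (mod 4) appears to even power.
Prime(s) ≡ 3 (mod 4) with odd exponent: [(23, 3)]
Therefore 12167 cannot be expressed as a² + b².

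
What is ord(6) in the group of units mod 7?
2

7 is prime, so ord(6) divides φ(7) = 6.
Divisors of 6: 1, 2, 3, 6.
Repeated squaring: 6^1 ≡ 6, 6^2 ≡ 1, 6^4 ≡ 1 (mod 7).
Test 6^d mod 7 for each divisor d in increasing order:
6^1 ≡ 6
6^2 ≡ 1  ← first divisor giving 1
The order is 2.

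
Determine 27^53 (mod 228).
183

Repeated squaring. Binary of 53 = 110101.
27^1 ≡ 27 (mod 228); 27^2 ≡ 45 (mod 228); 27^4 ≡ 201 (mod 228); 27^8 ≡ 45 (mod 228); 27^16 ≡ 201 (mod 228); 27^32 ≡ 45 (mod 228)
27^53 = 27^1 × 27^4 × 27^16 × 27^32 ≡ 183 (mod 228)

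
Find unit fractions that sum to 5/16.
1/4 + 1/16

Greedy algorithm:
5/16: ceiling(16/5) = 4, use 1/4
1/16: ceiling(16/1) = 16, use 1/16
Result: 5/16 = 1/4 + 1/16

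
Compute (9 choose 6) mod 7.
0

Using Lucas' theorem:
Write n=9 and k=6 in base 7:
n in base 7: [1, 2]
k in base 7: [0, 6]
C(9,6) mod 7 = ∏ C(n_i, k_i) mod 7
Digit binomials (mod 7): C(1,0) = 1; C(2,6) = 0 (k_i > n_i)
Product: 1 × 0 = 0 ≡ 0 (mod 7)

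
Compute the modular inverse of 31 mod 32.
31

gcd(31, 32) = 1, so the inverse exists.
Extended Euclidean algorithm on (32, 31):
32 = 1 × 31 + 1  ⟹  1 = (1)·32 + (-1)·31
So (-1)·31 ≡ 1 (mod 32), i.e. 31^(-1) ≡ -1 ≡ 31 (mod 32).
Check: 31 × 31 = 961 ≡ 1 (mod 32)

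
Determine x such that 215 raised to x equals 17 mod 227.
221

Baby-step giant-step with step n = ⌈√227⌉ = 16.
Baby steps 215^j mod 227 (j:value) for j=0..15: 0:1, 1:215, 2:144, 3:88, 4:79, 5:187, 6:26, 7:142, 8:112, 9:18, 10:11, 11:95, 12:222, 13:60, 14:188, 15:14.
Giant-step multiplier: 215^(-16) ≡ 215^(226-16) = 215^210 ≡ 177 (mod 227).
Giant steps γ_i = 17·177^i mod 227: γ_0=17, γ_1=58, γ_2=51, γ_3=174, γ_4=153, γ_5=68, γ_6=5, γ_7=204, γ_8=15, γ_9=158, γ_10=45, γ_11=20, γ_12=135, γ_13=60 (in table at j=13).
x = i·n + j = 13·16 + 13 = 221.
Check: 215^221 ≡ 17 (mod 227).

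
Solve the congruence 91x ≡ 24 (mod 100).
x ≡ 64 (mod 100)

gcd(91, 100) = 1, which divides 24, so solutions exist.
Find 91^(-1) mod 100 by the extended Euclidean algorithm:
100 = 1 × 91 + 9  ⟹  9 = (1)·100 + (-1)·91
91 = 10 × 9 + 1  ⟹  1 = (-10)·100 + (11)·91
So (11)·91 ≡ 1 (mod 100), i.e. 91^(-1) ≡ 11 (mod 100).
x ≡ 11 × 24 = 264 ≡ 64 (mod 100).
Check: 91 × 64 = 5824 ≡ 24 (mod 100).
Unique solution: x ≡ 64 (mod 100)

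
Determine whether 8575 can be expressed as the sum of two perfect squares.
Not possible

Factorization: 8575 = 5^2 × 7^3
By Fermat: n is sum of two squares iff every prime p ≡ 3 (mod 4) appears to even power.
Prime(s) ≡ 3 (mod 4) with odd exponent: [(7, 3)]
Therefore 8575 cannot be expressed as a² + b².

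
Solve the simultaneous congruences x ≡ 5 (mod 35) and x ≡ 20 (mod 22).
460

Using Chinese Remainder Theorem:
M = 35 × 22 = 770
M1 = 22, M2 = 35
y1 = 22^(-1) mod 35 = 8
y2 = 35^(-1) mod 22 = 17
x = (5×22×8 + 20×35×17) mod 770 = 460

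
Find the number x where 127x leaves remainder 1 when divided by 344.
279

gcd(127, 344) = 1, so the inverse exists.
Extended Euclidean algorithm on (344, 127):
344 = 2 × 127 + 90  ⟹  90 = (1)·344 + (-2)·127
127 = 1 × 90 + 37  ⟹  37 = (-1)·344 + (3)·127
90 = 2 × 37 + 16  ⟹  16 = (3)·344 + (-8)·127
37 = 2 × 16 + 5  ⟹  5 = (-7)·344 + (19)·127
16 = 3 × 5 + 1  ⟹  1 = (24)·344 + (-65)·127
So (-65)·127 ≡ 1 (mod 344), i.e. 127^(-1) ≡ -65 ≡ 279 (mod 344).
Check: 127 × 279 = 35433 ≡ 1 (mod 344)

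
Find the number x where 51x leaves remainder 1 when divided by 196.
123

gcd(51, 196) = 1, so the inverse exists.
Extended Euclidean algorithm on (196, 51):
196 = 3 × 51 + 43  ⟹  43 = (1)·196 + (-3)·51
51 = 1 × 43 + 8  ⟹  8 = (-1)·196 + (4)·51
43 = 5 × 8 + 3  ⟹  3 = (6)·196 + (-23)·51
8 = 2 × 3 + 2  ⟹  2 = (-13)·196 + (50)·51
3 = 1 × 2 + 1  ⟹  1 = (19)·196 + (-73)·51
So (-73)·51 ≡ 1 (mod 196), i.e. 51^(-1) ≡ -73 ≡ 123 (mod 196).
Check: 51 × 123 = 6273 ≡ 1 (mod 196)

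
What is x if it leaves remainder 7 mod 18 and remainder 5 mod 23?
97

Using Chinese Remainder Theorem:
M = 18 × 23 = 414
M1 = 23, M2 = 18
y1 = 23^(-1) mod 18 = 11
y2 = 18^(-1) mod 23 = 9
x = (7×23×11 + 5×18×9) mod 414 = 97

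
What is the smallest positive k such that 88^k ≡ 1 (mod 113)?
56

113 is prime, so ord(88) divides φ(113) = 112.
Divisors of 112: 1, 2, 4, 7, 8, 14, 16, 28, 56, 112.
Repeated squaring: 88^1 ≡ 88, 88^2 ≡ 60, 88^4 ≡ 97, 88^8 ≡ 30, 88^16 ≡ 109, 88^32 ≡ 16, 88^64 ≡ 30 (mod 113).
Test 88^d mod 113 for each divisor d in increasing order:
88^1 ≡ 88
88^2 ≡ 60
88^4 ≡ 97
88^7 = 88^4·88^2·88^1 ≡ 44
88^8 ≡ 30
88^14 = 88^8·88^4·88^2 ≡ 15
88^16 ≡ 109
88^28 = 88^16·88^8·88^4 ≡ 112
88^56 = 88^32·88^16·88^8 ≡ 1  ← first divisor giving 1
The order is 56.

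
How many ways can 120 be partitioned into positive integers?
1844349560

p(n) counts ways to write n as a sum of positive integers (order ignored).
Euler's pentagonal recurrence: p(k) = p(k-1) + p(k-2) - p(k-5) - p(k-7) + p(k-12) + p(k-15) - ... (offsets j(3j∓1)/2, signs ++--, p(0)=1, p(<0)=0).
DP table for k = 0..119: p(0)=1, p(1)=1, p(2)=2, p(3)=3, p(4)=5, p(5)=7, p(6)=11, p(7)=15, p(8)=22, p(9)=30, p(10)=42, p(11)=56, p(12)=77, p(13)=101, p(14)=135, p(15)=176, p(16)=231, p(17)=297, p(18)=385, p(19)=490, p(20)=627, p(21)=792, p(22)=1002, p(23)=1255, p(24)=1575, p(25)=1958, p(26)=2436, p(27)=3010, p(28)=3718, p(29)=4565, p(30)=5604, p(31)=6842, p(32)=8349, p(33)=10143, p(34)=12310, p(35)=14883, p(36)=17977, p(37)=21637, p(38)=26015, p(39)=31185, p(40)=37338, p(41)=44583, p(42)=53174, p(43)=63261, p(44)=75175, p(45)=89134, p(46)=105558, p(47)=124754, p(48)=147273, p(49)=173525, p(50)=204226, p(51)=239943, p(52)=281589, p(53)=329931, p(54)=386155, p(55)=451276, p(56)=526823, p(57)=614154, p(58)=715220, p(59)=831820, p(60)=966467, p(61)=1121505, p(62)=1300156, p(63)=1505499, p(64)=1741630, p(65)=2012558, p(66)=2323520, p(67)=2679689, p(68)=3087735, p(69)=3554345, p(70)=4087968, p(71)=4697205, p(72)=5392783, p(73)=6185689, p(74)=7089500, p(75)=8118264, p(76)=9289091, p(77)=10619863, p(78)=12132164, p(79)=13848650, p(80)=15796476, p(81)=18004327, p(82)=20506255, p(83)=23338469, p(84)=26543660, p(85)=30167357, p(86)=34262962, p(87)=38887673, p(88)=44108109, p(89)=49995925, p(90)=56634173, p(91)=64112359, p(92)=72533807, p(93)=82010177, p(94)=92669720, p(95)=104651419, p(96)=118114304, p(97)=133230930, p(98)=150198136, p(99)=169229875, p(100)=190569292, p(101)=214481126, p(102)=241265379, p(103)=271248950, p(104)=304801365, p(105)=342325709, p(106)=384276336, p(107)=431149389, p(108)=483502844, p(109)=541946240, p(110)=607163746, p(111)=679903203, p(112)=761002156, p(113)=851376628, p(114)=952050665, p(115)=1064144451, p(116)=1188908248, p(117)=1327710076, p(118)=1482074143, p(119)=1653668665.
Final step: p(120) = p(119) + p(118) - p(115) - p(113) + p(108) + p(105) - p(98) - p(94) + p(85) + p(80) - p(69) - p(63) + p(50) + p(43) - p(28) - p(20) + p(3)
= 1653668665 + 1482074143 - 1064144451 - 851376628 + 483502844 + 342325709 - 150198136 - 92669720 + 30167357 + 15796476 - 3554345 - 1505499 + 204226 + 63261 - 3718 - 627 + 3
= 1844349560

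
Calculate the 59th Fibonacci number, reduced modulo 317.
106

Matrix identity: Q^n = [[F_(n+1), F_n], [F_n, F_(n-1)]] with Q = [[1,1],[1,0]].
n = 59 = 111011₂. Square-and-multiply, entries mod 317:
Q^1 = [[1,1],[1,0]]
Q^3 = (Q^1)²·Q = [[3,2],[2,1]]
Q^7 = (Q^3)²·Q = [[21,13],[13,8]]
Q^14 = (Q^7)² = [[293,60],[60,233]]
Q^29 = (Q^14)²·Q = [[232,55],[55,177]]
Q^59 = (Q^29)²·Q = [[94,106],[106,305]]
F_59 mod 317 = Q^59[0][1] = 106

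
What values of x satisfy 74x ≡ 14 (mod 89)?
x ≡ 5 (mod 89)

gcd(74, 89) = 1, which divides 14, so solutions exist.
Find 74^(-1) mod 89 by the extended Euclidean algorithm:
89 = 1 × 74 + 15  ⟹  15 = (1)·89 + (-1)·74
74 = 4 × 15 + 14  ⟹  14 = (-4)·89 + (5)·74
15 = 1 × 14 + 1  ⟹  1 = (5)·89 + (-6)·74
So (-6)·74 ≡ 1 (mod 89), i.e. 74^(-1) ≡ -6 ≡ 83 (mod 89).
x ≡ 83 × 14 = 1162 ≡ 5 (mod 89).
Check: 74 × 5 = 370 ≡ 14 (mod 89).
Unique solution: x ≡ 5 (mod 89)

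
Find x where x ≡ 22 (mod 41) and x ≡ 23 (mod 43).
883

Using Chinese Remainder Theorem:
M = 41 × 43 = 1763
M1 = 43, M2 = 41
y1 = 43^(-1) mod 41 = 21
y2 = 41^(-1) mod 43 = 21
x = (22×43×21 + 23×41×21) mod 1763 = 883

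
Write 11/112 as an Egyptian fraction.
1/11 + 1/137 + 1/168784

Greedy algorithm:
11/112: ceiling(112/11) = 11, use 1/11
9/1232: ceiling(1232/9) = 137, use 1/137
1/168784: ceiling(168784/1) = 168784, use 1/168784
Result: 11/112 = 1/11 + 1/137 + 1/168784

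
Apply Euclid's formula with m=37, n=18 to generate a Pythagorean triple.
(1045, 1332, 1693)

Euclid's formula: a = m² - n², b = 2mn, c = m² + n²
m = 37, n = 18
a = 37² - 18² = 1369 - 324 = 1045
b = 2 × 37 × 18 = 1332
c = 37² + 18² = 1369 + 324 = 1693
Verification: 1045² + 1332² = 1092025 + 1774224 = 2866249 = 1693² ✓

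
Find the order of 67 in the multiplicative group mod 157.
13

157 is prime, so ord(67) divides φ(157) = 156.
Divisors of 156: 1, 2, 3, 4, 6, 12, 13, 26, 39, 52, 78, 156.
Repeated squaring: 67^1 ≡ 67, 67^2 ≡ 93, 67^4 ≡ 14, 67^8 ≡ 39, 67^16 ≡ 108, 67^32 ≡ 46, 67^64 ≡ 75, 67^128 ≡ 130 (mod 157).
Test 67^d mod 157 for each divisor d in increasing order:
67^1 ≡ 67
67^2 ≡ 93
67^3 = 67^2·67^1 ≡ 108
67^4 ≡ 14
67^6 = 67^4·67^2 ≡ 46
67^12 = 67^8·67^4 ≡ 75
67^13 = 67^8·67^4·67^1 ≡ 1  ← first divisor giving 1
The order is 13.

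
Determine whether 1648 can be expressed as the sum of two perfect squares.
Not possible

Factorization: 1648 = 2^4 × 103
By Fermat: n is sum of two squares iff every prime p ≡ 3 (mod 4) appears to even power.
Prime(s) ≡ 3 (mod 4) with odd exponent: [(103, 1)]
Therefore 1648 cannot be expressed as a² + b².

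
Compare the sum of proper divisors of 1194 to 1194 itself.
abundant

Proper divisors of 1194: sum = 1 + 2 + 3 + 6 + 199 + 398 + 597 = 1206
Since 1206 > 1194, 1194 is abundant.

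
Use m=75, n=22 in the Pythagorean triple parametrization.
(5141, 3300, 6109)

Euclid's formula: a = m² - n², b = 2mn, c = m² + n²
m = 75, n = 22
a = 75² - 22² = 5625 - 484 = 5141
b = 2 × 75 × 22 = 3300
c = 75² + 22² = 5625 + 484 = 6109
Verification: 5141² + 3300² = 26429881 + 10890000 = 37319881 = 6109² ✓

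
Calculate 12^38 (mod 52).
40

Repeated squaring. Binary of 38 = 100110.
12^1 ≡ 12 (mod 52); 12^2 ≡ 40 (mod 52); 12^4 ≡ 40 (mod 52); 12^8 ≡ 40 (mod 52); 12^16 ≡ 40 (mod 52); 12^32 ≡ 40 (mod 52)
12^38 = 12^2 × 12^4 × 12^32 ≡ 40 (mod 52)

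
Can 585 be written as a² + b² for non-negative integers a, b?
3² + 24² (a=3, b=24)

Factorization: 585 = 3^2 × 5 × 13
By Fermat: n is sum of two squares iff every prime p ≡ 3 (mod 4) appears to even power.
All primes ≡ 3 (mod 4) appear to even power.
Search a = 0, 1, 2, … for 585 - a² a perfect square: first hit at a = 3: 585 - 9 = 576 = 24².
585 = 3² + 24² = 9 + 576 ✓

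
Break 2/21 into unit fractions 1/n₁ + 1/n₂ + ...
1/11 + 1/231

Greedy algorithm:
2/21: ceiling(21/2) = 11, use 1/11
1/231: ceiling(231/1) = 231, use 1/231
Result: 2/21 = 1/11 + 1/231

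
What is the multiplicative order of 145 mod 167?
166

167 is prime, so ord(145) divides φ(167) = 166.
Divisors of 166: 1, 2, 83, 166.
Repeated squaring: 145^1 ≡ 145, 145^2 ≡ 150, 145^4 ≡ 122, 145^8 ≡ 21, 145^16 ≡ 107, 145^32 ≡ 93, 145^64 ≡ 132, 145^128 ≡ 56 (mod 167).
Test 145^d mod 167 for each divisor d in increasing order:
145^1 ≡ 145
145^2 ≡ 150
145^83 = 145^64·145^16·145^2·145^1 ≡ 166
145^166 = 145^128·145^32·145^4·145^2 ≡ 1  ← first divisor giving 1
The order is 166.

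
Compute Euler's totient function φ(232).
112

232 = 2^3 × 29
φ(n) = n × ∏(1 - 1/p) for each prime p dividing n
φ(232) = 232 × (1 - 1/2) × (1 - 1/29) = 112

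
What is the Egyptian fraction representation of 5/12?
1/3 + 1/12

Greedy algorithm:
5/12: ceiling(12/5) = 3, use 1/3
1/12: ceiling(12/1) = 12, use 1/12
Result: 5/12 = 1/3 + 1/12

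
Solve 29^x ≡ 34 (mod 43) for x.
19

Baby-step giant-step with step n = ⌈√43⌉ = 7.
Baby steps 29^j mod 43 (j:value) for j=0..6: 0:1, 1:29, 2:24, 3:8, 4:17, 5:20, 6:21.
Giant-step multiplier: 29^(-7) ≡ 29^(42-7) = 29^35 ≡ 37 (mod 43).
Giant steps γ_i = 34·37^i mod 43: γ_0=34, γ_1=11, γ_2=20 (in table at j=5).
x = i·n + j = 2·7 + 5 = 19.
Check: 29^19 ≡ 34 (mod 43).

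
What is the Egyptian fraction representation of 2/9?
1/5 + 1/45

Greedy algorithm:
2/9: ceiling(9/2) = 5, use 1/5
1/45: ceiling(45/1) = 45, use 1/45
Result: 2/9 = 1/5 + 1/45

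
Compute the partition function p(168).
228204732751

p(n) counts ways to write n as a sum of positive integers (order ignored).
Euler's pentagonal recurrence: p(k) = p(k-1) + p(k-2) - p(k-5) - p(k-7) + p(k-12) + p(k-15) - ... (offsets j(3j∓1)/2, signs ++--, p(0)=1, p(<0)=0).
DP table for k = 0..167: p(0)=1, p(1)=1, p(2)=2, p(3)=3, p(4)=5, p(5)=7, p(6)=11, p(7)=15, p(8)=22, p(9)=30, p(10)=42, p(11)=56, p(12)=77, p(13)=101, p(14)=135, p(15)=176, p(16)=231, p(17)=297, p(18)=385, p(19)=490, p(20)=627, p(21)=792, p(22)=1002, p(23)=1255, p(24)=1575, p(25)=1958, p(26)=2436, p(27)=3010, p(28)=3718, p(29)=4565, p(30)=5604, p(31)=6842, p(32)=8349, p(33)=10143, p(34)=12310, p(35)=14883, p(36)=17977, p(37)=21637, p(38)=26015, p(39)=31185, p(40)=37338, p(41)=44583, p(42)=53174, p(43)=63261, p(44)=75175, p(45)=89134, p(46)=105558, p(47)=124754, p(48)=147273, p(49)=173525, p(50)=204226, p(51)=239943, p(52)=281589, p(53)=329931, p(54)=386155, p(55)=451276, p(56)=526823, p(57)=614154, p(58)=715220, p(59)=831820, p(60)=966467, p(61)=1121505, p(62)=1300156, p(63)=1505499, p(64)=1741630, p(65)=2012558, p(66)=2323520, p(67)=2679689, p(68)=3087735, p(69)=3554345, p(70)=4087968, p(71)=4697205, p(72)=5392783, p(73)=6185689, p(74)=7089500, p(75)=8118264, p(76)=9289091, p(77)=10619863, p(78)=12132164, p(79)=13848650, p(80)=15796476, p(81)=18004327, p(82)=20506255, p(83)=23338469, p(84)=26543660, p(85)=30167357, p(86)=34262962, p(87)=38887673, p(88)=44108109, p(89)=49995925, p(90)=56634173, p(91)=64112359, p(92)=72533807, p(93)=82010177, p(94)=92669720, p(95)=104651419, p(96)=118114304, p(97)=133230930, p(98)=150198136, p(99)=169229875, p(100)=190569292, p(101)=214481126, p(102)=241265379, p(103)=271248950, p(104)=304801365, p(105)=342325709, p(106)=384276336, p(107)=431149389, p(108)=483502844, p(109)=541946240, p(110)=607163746, p(111)=679903203, p(112)=761002156, p(113)=851376628, p(114)=952050665, p(115)=1064144451, p(116)=1188908248, p(117)=1327710076, p(118)=1482074143, p(119)=1653668665, p(120)=1844349560, p(121)=2056148051, p(122)=2291320912, p(123)=2552338241, p(124)=2841940500, p(125)=3163127352, p(126)=3519222692, p(127)=3913864295, p(128)=4351078600, p(129)=4835271870, p(130)=5371315400, p(131)=5964539504, p(132)=6620830889, p(133)=7346629512, p(134)=8149040695, p(135)=9035836076, p(136)=10015581680, p(137)=11097645016, p(138)=12292341831, p(139)=13610949895, p(140)=15065878135, p(141)=16670689208, p(142)=18440293320, p(143)=20390982757, p(144)=22540654445, p(145)=24908858009, p(146)=27517052599, p(147)=30388671978, p(148)=33549419497, p(149)=37027355200, p(150)=40853235313, p(151)=45060624582, p(152)=49686288421, p(153)=54770336324, p(154)=60356673280, p(155)=66493182097, p(156)=73232243759, p(157)=80630964769, p(158)=88751778802, p(159)=97662728555, p(160)=107438159466, p(161)=118159068427, p(162)=129913904637, p(163)=142798995930, p(164)=156919475295, p(165)=172389800255, p(166)=189334822579, p(167)=207890420102.
Final step: p(168) = p(167) + p(166) - p(163) - p(161) + p(156) + p(153) - p(146) - p(142) + p(133) + p(128) - p(117) - p(111) + p(98) + p(91) - p(76) - p(68) + p(51) + p(42) - p(23) - p(13)
= 207890420102 + 189334822579 - 142798995930 - 118159068427 + 73232243759 + 54770336324 - 27517052599 - 18440293320 + 7346629512 + 4351078600 - 1327710076 - 679903203 + 150198136 + 64112359 - 9289091 - 3087735 + 239943 + 53174 - 1255 - 101
= 228204732751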